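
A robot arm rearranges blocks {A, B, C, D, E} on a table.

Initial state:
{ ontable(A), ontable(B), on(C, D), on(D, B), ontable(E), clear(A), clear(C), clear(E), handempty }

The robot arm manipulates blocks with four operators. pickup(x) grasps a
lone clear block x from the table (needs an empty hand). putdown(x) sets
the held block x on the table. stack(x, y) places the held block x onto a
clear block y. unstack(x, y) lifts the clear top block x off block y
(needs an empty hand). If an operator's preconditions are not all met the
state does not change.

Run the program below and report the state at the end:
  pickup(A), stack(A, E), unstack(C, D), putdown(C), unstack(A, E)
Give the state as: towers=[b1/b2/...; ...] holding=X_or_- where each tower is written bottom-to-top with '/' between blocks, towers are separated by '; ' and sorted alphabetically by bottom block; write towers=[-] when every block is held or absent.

step 1 (pickup(A)): towers=[B/D/C; E] holding=A
step 2 (stack(A, E)): towers=[B/D/C; E/A] holding=-
step 3 (unstack(C, D)): towers=[B/D; E/A] holding=C
step 4 (putdown(C)): towers=[B/D; C; E/A] holding=-
step 5 (unstack(A, E)): towers=[B/D; C; E] holding=A

towers=[B/D; C; E] holding=A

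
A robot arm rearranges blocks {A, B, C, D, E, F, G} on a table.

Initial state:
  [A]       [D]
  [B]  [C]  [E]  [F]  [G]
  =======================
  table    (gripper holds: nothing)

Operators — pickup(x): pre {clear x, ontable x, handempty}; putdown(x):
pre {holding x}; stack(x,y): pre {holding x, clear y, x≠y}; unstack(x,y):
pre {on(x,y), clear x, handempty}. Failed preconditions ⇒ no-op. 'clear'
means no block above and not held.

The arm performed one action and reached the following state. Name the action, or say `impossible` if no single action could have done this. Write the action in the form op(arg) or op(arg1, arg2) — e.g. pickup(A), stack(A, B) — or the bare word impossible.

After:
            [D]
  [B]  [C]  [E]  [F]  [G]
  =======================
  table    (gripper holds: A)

unstack(A, B)

target: towers=[B; C; E/D; F; G] holding=A
         pickup(F) → towers=[B/A; C; E/D; G] holding=F
         pickup(G) → towers=[B/A; C; E/D; F] holding=G
     unstack(D, E) → towers=[B/A; C; E; F; G] holding=D
     unstack(A, B) → towers=[B; C; E/D; F; G] holding=A  ← match
         pickup(C) → towers=[B/A; E/D; F; G] holding=C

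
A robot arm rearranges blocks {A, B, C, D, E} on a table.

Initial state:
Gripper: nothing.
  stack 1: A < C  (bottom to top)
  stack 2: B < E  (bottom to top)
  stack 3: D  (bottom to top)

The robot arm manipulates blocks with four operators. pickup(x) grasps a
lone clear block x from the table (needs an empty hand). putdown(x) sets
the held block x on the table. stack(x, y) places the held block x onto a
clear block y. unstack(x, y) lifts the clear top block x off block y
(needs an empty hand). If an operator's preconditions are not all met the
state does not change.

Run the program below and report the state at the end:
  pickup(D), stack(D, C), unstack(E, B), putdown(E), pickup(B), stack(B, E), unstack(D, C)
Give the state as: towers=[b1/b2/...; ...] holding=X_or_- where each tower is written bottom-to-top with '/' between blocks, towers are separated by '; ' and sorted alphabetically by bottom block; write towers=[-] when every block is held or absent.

step 1 (pickup(D)): towers=[A/C; B/E] holding=D
step 2 (stack(D, C)): towers=[A/C/D; B/E] holding=-
step 3 (unstack(E, B)): towers=[A/C/D; B] holding=E
step 4 (putdown(E)): towers=[A/C/D; B; E] holding=-
step 5 (pickup(B)): towers=[A/C/D; E] holding=B
step 6 (stack(B, E)): towers=[A/C/D; E/B] holding=-
step 7 (unstack(D, C)): towers=[A/C; E/B] holding=D

towers=[A/C; E/B] holding=D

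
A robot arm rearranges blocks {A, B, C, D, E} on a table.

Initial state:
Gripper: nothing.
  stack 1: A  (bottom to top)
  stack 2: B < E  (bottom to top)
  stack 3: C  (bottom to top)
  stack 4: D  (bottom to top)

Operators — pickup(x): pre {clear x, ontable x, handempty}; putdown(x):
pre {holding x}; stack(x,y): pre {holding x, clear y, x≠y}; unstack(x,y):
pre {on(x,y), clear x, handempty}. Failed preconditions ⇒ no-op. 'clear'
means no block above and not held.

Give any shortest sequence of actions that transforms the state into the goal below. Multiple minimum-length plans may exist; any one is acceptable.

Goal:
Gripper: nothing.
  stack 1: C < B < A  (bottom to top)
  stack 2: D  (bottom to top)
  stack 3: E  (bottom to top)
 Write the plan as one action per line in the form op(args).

unstack(E, B)
putdown(E)
pickup(B)
stack(B, C)
pickup(A)
stack(A, B)

step 1 (unstack(E, B)): towers=[A; B; C; D] holding=E
step 2 (putdown(E)): towers=[A; B; C; D; E] holding=-
step 3 (pickup(B)): towers=[A; C; D; E] holding=B
step 4 (stack(B, C)): towers=[A; C/B; D; E] holding=-
step 5 (pickup(A)): towers=[C/B; D; E] holding=A
step 6 (stack(A, B)): towers=[C/B/A; D; E] holding=-
goal check: towers=[C/B/A; D; E] holding=- — reached (length 6, optimal by BFS)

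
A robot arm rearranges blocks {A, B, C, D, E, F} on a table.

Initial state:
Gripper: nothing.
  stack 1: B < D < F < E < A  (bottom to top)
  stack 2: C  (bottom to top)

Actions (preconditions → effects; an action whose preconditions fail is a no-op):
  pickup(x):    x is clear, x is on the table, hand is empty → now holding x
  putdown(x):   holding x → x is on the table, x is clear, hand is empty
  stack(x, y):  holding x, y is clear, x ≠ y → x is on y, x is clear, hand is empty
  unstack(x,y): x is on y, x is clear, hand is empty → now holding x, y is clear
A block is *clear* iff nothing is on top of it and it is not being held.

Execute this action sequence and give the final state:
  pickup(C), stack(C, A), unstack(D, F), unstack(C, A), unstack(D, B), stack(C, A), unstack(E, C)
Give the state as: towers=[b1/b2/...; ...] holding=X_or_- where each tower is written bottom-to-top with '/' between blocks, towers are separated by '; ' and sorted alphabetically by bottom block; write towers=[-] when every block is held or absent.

step 1 (pickup(C)): towers=[B/D/F/E/A] holding=C
step 2 (stack(C, A)): towers=[B/D/F/E/A/C] holding=-
step 3 (unstack(D, F)) [no-op]: towers=[B/D/F/E/A/C] holding=-
step 4 (unstack(C, A)): towers=[B/D/F/E/A] holding=C
step 5 (unstack(D, B)) [no-op]: towers=[B/D/F/E/A] holding=C
step 6 (stack(C, A)): towers=[B/D/F/E/A/C] holding=-
step 7 (unstack(E, C)) [no-op]: towers=[B/D/F/E/A/C] holding=-

towers=[B/D/F/E/A/C] holding=-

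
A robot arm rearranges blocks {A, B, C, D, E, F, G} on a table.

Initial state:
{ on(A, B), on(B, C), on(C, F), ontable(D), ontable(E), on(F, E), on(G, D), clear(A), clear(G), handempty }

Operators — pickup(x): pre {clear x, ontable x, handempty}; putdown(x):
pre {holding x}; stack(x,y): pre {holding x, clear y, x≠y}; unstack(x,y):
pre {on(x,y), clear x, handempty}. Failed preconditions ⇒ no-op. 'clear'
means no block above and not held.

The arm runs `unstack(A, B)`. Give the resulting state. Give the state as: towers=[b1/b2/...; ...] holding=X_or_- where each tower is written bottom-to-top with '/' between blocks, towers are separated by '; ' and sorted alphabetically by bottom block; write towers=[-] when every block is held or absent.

towers=[D/G; E/F/C/B] holding=A

before: towers=[D/G; E/F/C/B/A] holding=-
pre[unstack(A, B)]: on(A,B) yes, clear(A) yes, handempty yes
all met → apply unstack(A, B)
after:  towers=[D/G; E/F/C/B] holding=A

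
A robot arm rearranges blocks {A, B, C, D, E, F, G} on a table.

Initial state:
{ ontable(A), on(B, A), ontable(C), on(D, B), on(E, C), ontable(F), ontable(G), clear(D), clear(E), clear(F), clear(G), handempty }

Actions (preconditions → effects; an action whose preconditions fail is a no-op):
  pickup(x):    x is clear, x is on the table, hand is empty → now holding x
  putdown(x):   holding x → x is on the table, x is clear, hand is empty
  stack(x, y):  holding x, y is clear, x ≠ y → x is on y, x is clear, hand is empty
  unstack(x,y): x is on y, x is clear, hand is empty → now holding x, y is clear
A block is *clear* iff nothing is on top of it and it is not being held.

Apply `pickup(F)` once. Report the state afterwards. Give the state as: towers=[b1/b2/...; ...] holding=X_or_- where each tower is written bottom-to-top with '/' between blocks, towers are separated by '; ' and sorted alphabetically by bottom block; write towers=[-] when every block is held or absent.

towers=[A/B/D; C/E; G] holding=F

before: towers=[A/B/D; C/E; F; G] holding=-
pre[pickup(F)]: clear(F) ok, ontable(F) ok, handempty ok
all met → apply pickup(F)
after:  towers=[A/B/D; C/E; G] holding=F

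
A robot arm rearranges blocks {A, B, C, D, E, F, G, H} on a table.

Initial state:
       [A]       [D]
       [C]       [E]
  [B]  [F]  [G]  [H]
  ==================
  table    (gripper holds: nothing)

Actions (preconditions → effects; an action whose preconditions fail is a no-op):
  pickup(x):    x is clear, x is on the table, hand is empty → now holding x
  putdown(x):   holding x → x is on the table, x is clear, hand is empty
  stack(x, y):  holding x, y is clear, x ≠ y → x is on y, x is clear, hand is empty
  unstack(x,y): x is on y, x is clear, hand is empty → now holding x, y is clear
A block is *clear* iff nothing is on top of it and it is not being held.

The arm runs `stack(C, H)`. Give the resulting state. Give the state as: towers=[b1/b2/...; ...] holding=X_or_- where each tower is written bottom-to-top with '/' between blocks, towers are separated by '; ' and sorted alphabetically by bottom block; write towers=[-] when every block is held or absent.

before: towers=[B; F/C/A; G; H/E/D] holding=-
pre[stack(C, H)]: holding(C) ✗, clear(H) ✗, C≠H ✓
holding(C), clear(H) unmet → stack(C, H) is a no-op
after:  towers=[B; F/C/A; G; H/E/D] holding=-

towers=[B; F/C/A; G; H/E/D] holding=-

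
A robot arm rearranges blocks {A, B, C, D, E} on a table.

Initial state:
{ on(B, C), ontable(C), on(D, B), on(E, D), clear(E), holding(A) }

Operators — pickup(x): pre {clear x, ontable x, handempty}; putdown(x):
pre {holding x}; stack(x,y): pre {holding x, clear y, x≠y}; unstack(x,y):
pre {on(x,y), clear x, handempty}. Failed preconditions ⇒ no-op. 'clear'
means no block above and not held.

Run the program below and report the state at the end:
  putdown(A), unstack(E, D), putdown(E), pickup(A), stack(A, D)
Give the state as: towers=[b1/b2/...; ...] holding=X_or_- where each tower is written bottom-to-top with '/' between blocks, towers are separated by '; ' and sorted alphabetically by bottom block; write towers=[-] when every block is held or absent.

towers=[C/B/D/A; E] holding=-

step 1 (putdown(A)): towers=[A; C/B/D/E] holding=-
step 2 (unstack(E, D)): towers=[A; C/B/D] holding=E
step 3 (putdown(E)): towers=[A; C/B/D; E] holding=-
step 4 (pickup(A)): towers=[C/B/D; E] holding=A
step 5 (stack(A, D)): towers=[C/B/D/A; E] holding=-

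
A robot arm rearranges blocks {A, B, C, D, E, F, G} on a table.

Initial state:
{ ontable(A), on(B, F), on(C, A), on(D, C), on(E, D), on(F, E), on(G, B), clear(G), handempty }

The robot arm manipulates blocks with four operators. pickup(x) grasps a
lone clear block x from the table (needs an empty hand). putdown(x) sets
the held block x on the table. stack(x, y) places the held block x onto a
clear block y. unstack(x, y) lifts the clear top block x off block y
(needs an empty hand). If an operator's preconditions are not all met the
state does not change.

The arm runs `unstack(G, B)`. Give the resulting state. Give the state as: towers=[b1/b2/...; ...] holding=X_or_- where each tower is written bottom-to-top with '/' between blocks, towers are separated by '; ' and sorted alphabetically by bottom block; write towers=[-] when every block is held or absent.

towers=[A/C/D/E/F/B] holding=G

before: towers=[A/C/D/E/F/B/G] holding=-
pre[unstack(G, B)]: on(G,B) ok, clear(G) ok, handempty ok
all met → apply unstack(G, B)
after:  towers=[A/C/D/E/F/B] holding=G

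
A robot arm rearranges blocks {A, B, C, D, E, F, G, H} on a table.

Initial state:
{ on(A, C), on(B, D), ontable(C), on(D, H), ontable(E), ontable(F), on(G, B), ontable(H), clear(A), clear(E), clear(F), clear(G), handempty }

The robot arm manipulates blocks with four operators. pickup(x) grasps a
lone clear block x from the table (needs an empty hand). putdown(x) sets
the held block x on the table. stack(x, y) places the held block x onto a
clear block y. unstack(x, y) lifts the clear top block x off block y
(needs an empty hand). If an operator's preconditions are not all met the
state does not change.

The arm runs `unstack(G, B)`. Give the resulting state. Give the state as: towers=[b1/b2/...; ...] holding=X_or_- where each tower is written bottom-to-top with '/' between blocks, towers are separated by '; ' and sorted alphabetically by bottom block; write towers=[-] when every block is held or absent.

towers=[C/A; E; F; H/D/B] holding=G

before: towers=[C/A; E; F; H/D/B/G] holding=-
pre[unstack(G, B)]: on(G,B) ok, clear(G) ok, handempty ok
all met → apply unstack(G, B)
after:  towers=[C/A; E; F; H/D/B] holding=G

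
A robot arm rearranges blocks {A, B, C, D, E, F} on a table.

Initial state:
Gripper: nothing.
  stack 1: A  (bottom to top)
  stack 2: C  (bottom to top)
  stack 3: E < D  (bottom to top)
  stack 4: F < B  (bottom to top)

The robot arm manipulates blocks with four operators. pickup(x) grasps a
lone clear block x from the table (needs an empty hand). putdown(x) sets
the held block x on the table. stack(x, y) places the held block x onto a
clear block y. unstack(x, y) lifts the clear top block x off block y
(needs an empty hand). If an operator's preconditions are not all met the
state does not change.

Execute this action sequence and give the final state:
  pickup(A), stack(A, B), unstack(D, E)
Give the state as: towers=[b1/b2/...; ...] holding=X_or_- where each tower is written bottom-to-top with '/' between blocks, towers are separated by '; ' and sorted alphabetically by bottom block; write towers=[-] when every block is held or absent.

towers=[C; E; F/B/A] holding=D

step 1 (pickup(A)): towers=[C; E/D; F/B] holding=A
step 2 (stack(A, B)): towers=[C; E/D; F/B/A] holding=-
step 3 (unstack(D, E)): towers=[C; E; F/B/A] holding=D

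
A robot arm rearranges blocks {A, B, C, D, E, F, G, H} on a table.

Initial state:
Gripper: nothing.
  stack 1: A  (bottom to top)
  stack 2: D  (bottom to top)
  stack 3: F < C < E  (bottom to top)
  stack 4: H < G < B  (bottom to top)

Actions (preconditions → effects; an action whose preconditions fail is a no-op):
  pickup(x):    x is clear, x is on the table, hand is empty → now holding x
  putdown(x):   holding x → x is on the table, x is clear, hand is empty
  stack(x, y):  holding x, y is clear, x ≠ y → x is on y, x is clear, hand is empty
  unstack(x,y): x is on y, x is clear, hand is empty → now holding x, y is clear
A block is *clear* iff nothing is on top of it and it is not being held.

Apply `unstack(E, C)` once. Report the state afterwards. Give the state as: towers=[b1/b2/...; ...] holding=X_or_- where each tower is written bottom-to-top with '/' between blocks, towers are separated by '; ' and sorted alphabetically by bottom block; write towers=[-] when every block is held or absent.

before: towers=[A; D; F/C/E; H/G/B] holding=-
pre[unstack(E, C)]: on(E,C) ✓, clear(E) ✓, handempty ✓
all met → apply unstack(E, C)
after:  towers=[A; D; F/C; H/G/B] holding=E

towers=[A; D; F/C; H/G/B] holding=E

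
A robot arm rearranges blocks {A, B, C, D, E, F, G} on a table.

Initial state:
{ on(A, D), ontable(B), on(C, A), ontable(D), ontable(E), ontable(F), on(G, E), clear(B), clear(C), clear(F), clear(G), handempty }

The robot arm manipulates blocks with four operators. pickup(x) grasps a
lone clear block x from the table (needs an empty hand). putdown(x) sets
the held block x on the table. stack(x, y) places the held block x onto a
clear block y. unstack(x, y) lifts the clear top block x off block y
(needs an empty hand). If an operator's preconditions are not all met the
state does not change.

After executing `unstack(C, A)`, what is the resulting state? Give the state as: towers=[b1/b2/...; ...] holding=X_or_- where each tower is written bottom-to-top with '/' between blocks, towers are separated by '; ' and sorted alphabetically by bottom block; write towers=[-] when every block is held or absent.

before: towers=[B; D/A/C; E/G; F] holding=-
pre[unstack(C, A)]: on(C,A) ✓, clear(C) ✓, handempty ✓
all met → apply unstack(C, A)
after:  towers=[B; D/A; E/G; F] holding=C

towers=[B; D/A; E/G; F] holding=C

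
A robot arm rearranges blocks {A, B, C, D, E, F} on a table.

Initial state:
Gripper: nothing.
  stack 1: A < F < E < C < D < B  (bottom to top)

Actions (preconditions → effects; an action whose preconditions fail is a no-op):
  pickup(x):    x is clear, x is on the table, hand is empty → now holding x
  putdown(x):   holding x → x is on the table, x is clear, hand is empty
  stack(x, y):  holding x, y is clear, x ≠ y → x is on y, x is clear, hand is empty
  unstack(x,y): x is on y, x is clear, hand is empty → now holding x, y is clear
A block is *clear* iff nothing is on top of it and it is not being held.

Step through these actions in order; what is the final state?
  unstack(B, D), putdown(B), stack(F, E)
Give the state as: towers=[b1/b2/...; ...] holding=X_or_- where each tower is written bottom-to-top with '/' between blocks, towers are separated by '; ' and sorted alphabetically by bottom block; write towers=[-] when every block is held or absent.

towers=[A/F/E/C/D; B] holding=-

step 1 (unstack(B, D)): towers=[A/F/E/C/D] holding=B
step 2 (putdown(B)): towers=[A/F/E/C/D; B] holding=-
step 3 (stack(F, E)) [no-op]: towers=[A/F/E/C/D; B] holding=-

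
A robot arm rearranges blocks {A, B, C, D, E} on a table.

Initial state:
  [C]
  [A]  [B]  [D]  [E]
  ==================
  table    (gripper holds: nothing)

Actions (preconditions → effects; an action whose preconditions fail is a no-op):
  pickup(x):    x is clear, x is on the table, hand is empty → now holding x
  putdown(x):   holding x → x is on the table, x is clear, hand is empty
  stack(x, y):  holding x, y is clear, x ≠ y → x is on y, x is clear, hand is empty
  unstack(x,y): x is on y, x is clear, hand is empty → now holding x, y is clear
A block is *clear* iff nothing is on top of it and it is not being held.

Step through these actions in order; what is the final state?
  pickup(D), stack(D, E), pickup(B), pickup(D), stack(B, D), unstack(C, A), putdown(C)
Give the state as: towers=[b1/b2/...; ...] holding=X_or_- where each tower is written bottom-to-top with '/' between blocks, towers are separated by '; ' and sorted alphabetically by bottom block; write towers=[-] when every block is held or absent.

towers=[A; C; E/D/B] holding=-

step 1 (pickup(D)): towers=[A/C; B; E] holding=D
step 2 (stack(D, E)): towers=[A/C; B; E/D] holding=-
step 3 (pickup(B)): towers=[A/C; E/D] holding=B
step 4 (pickup(D)) [no-op]: towers=[A/C; E/D] holding=B
step 5 (stack(B, D)): towers=[A/C; E/D/B] holding=-
step 6 (unstack(C, A)): towers=[A; E/D/B] holding=C
step 7 (putdown(C)): towers=[A; C; E/D/B] holding=-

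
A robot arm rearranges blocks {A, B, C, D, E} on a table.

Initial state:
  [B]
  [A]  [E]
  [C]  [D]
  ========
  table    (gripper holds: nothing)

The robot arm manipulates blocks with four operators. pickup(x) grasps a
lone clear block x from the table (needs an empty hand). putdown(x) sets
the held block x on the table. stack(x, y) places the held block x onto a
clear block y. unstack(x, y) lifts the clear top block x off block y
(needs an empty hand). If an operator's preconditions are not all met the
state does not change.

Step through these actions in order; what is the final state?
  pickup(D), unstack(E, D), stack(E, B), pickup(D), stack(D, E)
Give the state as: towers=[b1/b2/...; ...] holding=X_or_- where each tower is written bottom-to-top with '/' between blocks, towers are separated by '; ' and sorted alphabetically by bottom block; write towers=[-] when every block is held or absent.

step 1 (pickup(D)) [no-op]: towers=[C/A/B; D/E] holding=-
step 2 (unstack(E, D)): towers=[C/A/B; D] holding=E
step 3 (stack(E, B)): towers=[C/A/B/E; D] holding=-
step 4 (pickup(D)): towers=[C/A/B/E] holding=D
step 5 (stack(D, E)): towers=[C/A/B/E/D] holding=-

towers=[C/A/B/E/D] holding=-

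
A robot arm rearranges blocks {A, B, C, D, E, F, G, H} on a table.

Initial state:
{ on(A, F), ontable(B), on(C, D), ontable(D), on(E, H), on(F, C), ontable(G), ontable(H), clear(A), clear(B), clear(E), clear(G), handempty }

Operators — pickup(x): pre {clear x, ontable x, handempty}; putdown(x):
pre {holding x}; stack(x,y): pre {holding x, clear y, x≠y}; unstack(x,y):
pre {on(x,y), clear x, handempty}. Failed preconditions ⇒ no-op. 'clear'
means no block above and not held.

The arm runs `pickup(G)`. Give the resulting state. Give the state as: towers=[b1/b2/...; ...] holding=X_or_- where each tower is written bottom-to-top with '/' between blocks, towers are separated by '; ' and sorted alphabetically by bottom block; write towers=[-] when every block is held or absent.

towers=[B; D/C/F/A; H/E] holding=G

before: towers=[B; D/C/F/A; G; H/E] holding=-
pre[pickup(G)]: clear(G) yes, ontable(G) yes, handempty yes
all met → apply pickup(G)
after:  towers=[B; D/C/F/A; H/E] holding=G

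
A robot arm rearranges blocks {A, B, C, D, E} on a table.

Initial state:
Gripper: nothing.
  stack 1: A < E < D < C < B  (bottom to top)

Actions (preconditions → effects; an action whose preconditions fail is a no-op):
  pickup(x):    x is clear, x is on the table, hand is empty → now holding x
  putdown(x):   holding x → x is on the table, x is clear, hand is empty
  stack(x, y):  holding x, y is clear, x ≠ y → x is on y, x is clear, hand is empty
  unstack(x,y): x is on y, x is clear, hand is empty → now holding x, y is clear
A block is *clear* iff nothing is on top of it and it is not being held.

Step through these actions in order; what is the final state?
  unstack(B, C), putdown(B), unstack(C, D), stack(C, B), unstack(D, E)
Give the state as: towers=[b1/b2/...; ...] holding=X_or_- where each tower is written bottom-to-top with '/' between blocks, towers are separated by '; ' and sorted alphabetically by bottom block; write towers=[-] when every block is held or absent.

step 1 (unstack(B, C)): towers=[A/E/D/C] holding=B
step 2 (putdown(B)): towers=[A/E/D/C; B] holding=-
step 3 (unstack(C, D)): towers=[A/E/D; B] holding=C
step 4 (stack(C, B)): towers=[A/E/D; B/C] holding=-
step 5 (unstack(D, E)): towers=[A/E; B/C] holding=D

towers=[A/E; B/C] holding=D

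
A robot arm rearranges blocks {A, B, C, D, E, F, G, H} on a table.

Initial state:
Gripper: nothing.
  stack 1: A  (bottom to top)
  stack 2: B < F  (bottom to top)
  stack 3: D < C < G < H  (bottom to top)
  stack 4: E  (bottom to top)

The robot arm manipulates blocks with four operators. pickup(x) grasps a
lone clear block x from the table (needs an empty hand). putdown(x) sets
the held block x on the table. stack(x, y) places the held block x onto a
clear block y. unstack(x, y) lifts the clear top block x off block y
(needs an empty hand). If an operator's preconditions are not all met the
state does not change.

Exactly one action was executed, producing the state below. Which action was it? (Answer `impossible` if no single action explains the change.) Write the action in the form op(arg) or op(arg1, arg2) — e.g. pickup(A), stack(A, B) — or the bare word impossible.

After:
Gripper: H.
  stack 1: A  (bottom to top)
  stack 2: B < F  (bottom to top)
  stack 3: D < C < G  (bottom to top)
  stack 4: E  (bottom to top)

target: towers=[A; B/F; D/C/G; E] holding=H
         pickup(A) → towers=[B/F; D/C/G/H; E] holding=A
         pickup(E) → towers=[A; B/F; D/C/G/H] holding=E
     unstack(H, G) → towers=[A; B/F; D/C/G; E] holding=H  ← match
     unstack(F, B) → towers=[A; B; D/C/G/H; E] holding=F

unstack(H, G)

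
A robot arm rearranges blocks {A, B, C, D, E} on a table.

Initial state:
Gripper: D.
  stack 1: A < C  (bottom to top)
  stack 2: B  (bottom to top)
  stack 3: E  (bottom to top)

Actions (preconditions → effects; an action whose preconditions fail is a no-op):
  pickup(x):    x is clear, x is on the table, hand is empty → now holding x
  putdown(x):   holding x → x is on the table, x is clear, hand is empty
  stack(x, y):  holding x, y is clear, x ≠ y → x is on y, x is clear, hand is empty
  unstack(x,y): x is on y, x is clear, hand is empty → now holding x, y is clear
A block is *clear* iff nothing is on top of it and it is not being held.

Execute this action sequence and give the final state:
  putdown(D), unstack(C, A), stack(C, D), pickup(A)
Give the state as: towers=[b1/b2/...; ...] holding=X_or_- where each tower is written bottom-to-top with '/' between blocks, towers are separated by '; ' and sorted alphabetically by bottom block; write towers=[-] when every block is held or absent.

towers=[B; D/C; E] holding=A

step 1 (putdown(D)): towers=[A/C; B; D; E] holding=-
step 2 (unstack(C, A)): towers=[A; B; D; E] holding=C
step 3 (stack(C, D)): towers=[A; B; D/C; E] holding=-
step 4 (pickup(A)): towers=[B; D/C; E] holding=A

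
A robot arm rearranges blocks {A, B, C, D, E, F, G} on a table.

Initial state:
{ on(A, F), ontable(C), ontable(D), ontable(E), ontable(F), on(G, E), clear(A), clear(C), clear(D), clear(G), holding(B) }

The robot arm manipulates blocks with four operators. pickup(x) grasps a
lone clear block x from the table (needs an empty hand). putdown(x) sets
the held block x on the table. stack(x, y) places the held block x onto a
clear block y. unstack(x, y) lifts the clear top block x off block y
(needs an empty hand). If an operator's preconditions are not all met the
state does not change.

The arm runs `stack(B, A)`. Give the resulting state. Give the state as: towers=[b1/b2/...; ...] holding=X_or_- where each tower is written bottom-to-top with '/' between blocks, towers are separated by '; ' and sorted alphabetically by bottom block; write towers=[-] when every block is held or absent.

before: towers=[C; D; E/G; F/A] holding=B
pre[stack(B, A)]: holding(B) ok, clear(A) ok, B≠A ok
all met → apply stack(B, A)
after:  towers=[C; D; E/G; F/A/B] holding=-

towers=[C; D; E/G; F/A/B] holding=-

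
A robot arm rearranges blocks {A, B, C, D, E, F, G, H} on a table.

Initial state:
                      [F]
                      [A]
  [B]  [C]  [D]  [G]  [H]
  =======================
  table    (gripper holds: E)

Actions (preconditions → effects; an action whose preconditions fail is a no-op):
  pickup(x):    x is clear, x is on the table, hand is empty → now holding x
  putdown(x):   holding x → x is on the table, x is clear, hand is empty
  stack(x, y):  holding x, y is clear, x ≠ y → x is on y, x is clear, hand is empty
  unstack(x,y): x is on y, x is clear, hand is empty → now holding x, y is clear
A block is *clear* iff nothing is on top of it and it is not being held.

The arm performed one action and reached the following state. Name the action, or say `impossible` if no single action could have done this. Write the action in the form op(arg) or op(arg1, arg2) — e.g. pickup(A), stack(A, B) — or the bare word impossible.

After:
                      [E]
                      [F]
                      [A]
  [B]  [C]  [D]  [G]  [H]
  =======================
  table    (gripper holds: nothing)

target: towers=[B; C; D; G; H/A/F/E] holding=-
        putdown(E) → towers=[B; C; D; E; G; H/A/F] holding=-
       stack(E, G) → towers=[B; C; D; G/E; H/A/F] holding=-
       stack(E, B) → towers=[B/E; C; D; G; H/A/F] holding=-
       stack(E, F) → towers=[B; C; D; G; H/A/F/E] holding=-  ← match
       stack(E, D) → towers=[B; C; D/E; G; H/A/F] holding=-
       stack(E, C) → towers=[B; C/E; D; G; H/A/F] holding=-

stack(E, F)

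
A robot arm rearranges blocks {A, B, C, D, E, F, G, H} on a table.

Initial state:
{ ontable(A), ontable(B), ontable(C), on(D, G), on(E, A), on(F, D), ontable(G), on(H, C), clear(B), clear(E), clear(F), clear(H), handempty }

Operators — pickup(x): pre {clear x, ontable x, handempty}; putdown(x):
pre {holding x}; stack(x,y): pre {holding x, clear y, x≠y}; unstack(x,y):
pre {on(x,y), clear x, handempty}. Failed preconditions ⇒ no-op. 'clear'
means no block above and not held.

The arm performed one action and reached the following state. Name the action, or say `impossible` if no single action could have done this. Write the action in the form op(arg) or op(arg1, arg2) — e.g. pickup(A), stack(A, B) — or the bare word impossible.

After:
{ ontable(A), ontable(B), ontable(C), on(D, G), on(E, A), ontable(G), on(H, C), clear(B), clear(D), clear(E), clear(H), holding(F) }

target: towers=[A/E; B; C/H; G/D] holding=F
     unstack(E, A) → towers=[A; B; C/H; G/D/F] holding=E
     unstack(H, C) → towers=[A/E; B; C; G/D/F] holding=H
         pickup(B) → towers=[A/E; C/H; G/D/F] holding=B
     unstack(F, D) → towers=[A/E; B; C/H; G/D] holding=F  ← match

unstack(F, D)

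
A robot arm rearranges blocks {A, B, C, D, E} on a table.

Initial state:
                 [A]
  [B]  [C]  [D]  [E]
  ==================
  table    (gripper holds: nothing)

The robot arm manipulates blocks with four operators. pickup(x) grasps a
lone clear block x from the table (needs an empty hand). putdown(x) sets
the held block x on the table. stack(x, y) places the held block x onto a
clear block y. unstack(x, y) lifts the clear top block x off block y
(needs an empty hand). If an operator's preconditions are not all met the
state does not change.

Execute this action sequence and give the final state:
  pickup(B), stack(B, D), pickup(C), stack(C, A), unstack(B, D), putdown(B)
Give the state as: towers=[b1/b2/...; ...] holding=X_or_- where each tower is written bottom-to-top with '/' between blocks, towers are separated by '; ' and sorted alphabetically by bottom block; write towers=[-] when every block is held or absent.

towers=[B; D; E/A/C] holding=-

step 1 (pickup(B)): towers=[C; D; E/A] holding=B
step 2 (stack(B, D)): towers=[C; D/B; E/A] holding=-
step 3 (pickup(C)): towers=[D/B; E/A] holding=C
step 4 (stack(C, A)): towers=[D/B; E/A/C] holding=-
step 5 (unstack(B, D)): towers=[D; E/A/C] holding=B
step 6 (putdown(B)): towers=[B; D; E/A/C] holding=-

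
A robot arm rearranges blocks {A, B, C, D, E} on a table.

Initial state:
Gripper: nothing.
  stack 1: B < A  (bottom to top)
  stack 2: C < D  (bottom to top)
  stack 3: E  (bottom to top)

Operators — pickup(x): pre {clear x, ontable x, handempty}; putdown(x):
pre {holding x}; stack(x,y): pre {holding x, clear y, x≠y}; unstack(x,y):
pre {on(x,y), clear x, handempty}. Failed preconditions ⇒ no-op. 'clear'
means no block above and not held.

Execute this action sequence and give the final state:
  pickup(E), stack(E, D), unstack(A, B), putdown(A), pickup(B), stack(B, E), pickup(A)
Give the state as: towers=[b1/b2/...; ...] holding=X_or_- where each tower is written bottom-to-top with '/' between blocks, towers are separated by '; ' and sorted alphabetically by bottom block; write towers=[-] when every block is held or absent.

step 1 (pickup(E)): towers=[B/A; C/D] holding=E
step 2 (stack(E, D)): towers=[B/A; C/D/E] holding=-
step 3 (unstack(A, B)): towers=[B; C/D/E] holding=A
step 4 (putdown(A)): towers=[A; B; C/D/E] holding=-
step 5 (pickup(B)): towers=[A; C/D/E] holding=B
step 6 (stack(B, E)): towers=[A; C/D/E/B] holding=-
step 7 (pickup(A)): towers=[C/D/E/B] holding=A

towers=[C/D/E/B] holding=A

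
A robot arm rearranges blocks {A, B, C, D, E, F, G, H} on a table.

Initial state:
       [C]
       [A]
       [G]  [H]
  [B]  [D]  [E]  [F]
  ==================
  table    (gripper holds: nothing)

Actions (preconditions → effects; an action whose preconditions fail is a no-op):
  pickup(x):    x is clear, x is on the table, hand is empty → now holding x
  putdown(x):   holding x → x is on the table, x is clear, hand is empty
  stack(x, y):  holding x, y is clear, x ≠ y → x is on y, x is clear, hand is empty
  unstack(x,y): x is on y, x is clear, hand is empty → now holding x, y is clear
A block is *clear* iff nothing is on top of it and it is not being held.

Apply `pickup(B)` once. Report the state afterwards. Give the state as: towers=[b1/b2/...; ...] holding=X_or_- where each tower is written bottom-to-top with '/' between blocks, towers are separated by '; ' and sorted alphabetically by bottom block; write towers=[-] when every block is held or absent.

towers=[D/G/A/C; E/H; F] holding=B

before: towers=[B; D/G/A/C; E/H; F] holding=-
pre[pickup(B)]: clear(B) ✓, ontable(B) ✓, handempty ✓
all met → apply pickup(B)
after:  towers=[D/G/A/C; E/H; F] holding=B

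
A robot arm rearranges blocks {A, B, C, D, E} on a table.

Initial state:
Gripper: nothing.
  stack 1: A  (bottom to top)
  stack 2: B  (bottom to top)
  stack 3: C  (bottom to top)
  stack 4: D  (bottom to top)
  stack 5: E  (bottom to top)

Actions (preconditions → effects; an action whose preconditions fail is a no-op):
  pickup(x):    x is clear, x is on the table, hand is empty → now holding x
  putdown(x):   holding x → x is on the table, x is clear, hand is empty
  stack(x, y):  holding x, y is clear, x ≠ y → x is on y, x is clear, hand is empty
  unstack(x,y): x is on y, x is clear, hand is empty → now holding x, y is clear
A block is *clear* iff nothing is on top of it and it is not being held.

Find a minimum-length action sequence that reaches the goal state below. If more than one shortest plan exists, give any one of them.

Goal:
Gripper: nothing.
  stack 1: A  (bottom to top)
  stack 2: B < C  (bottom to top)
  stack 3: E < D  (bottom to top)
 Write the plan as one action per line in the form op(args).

pickup(D)
stack(D, E)
pickup(C)
stack(C, B)

step 1 (pickup(D)): towers=[A; B; C; E] holding=D
step 2 (stack(D, E)): towers=[A; B; C; E/D] holding=-
step 3 (pickup(C)): towers=[A; B; E/D] holding=C
step 4 (stack(C, B)): towers=[A; B/C; E/D] holding=-
goal check: towers=[A; B/C; E/D] holding=- — reached (length 4, optimal by BFS)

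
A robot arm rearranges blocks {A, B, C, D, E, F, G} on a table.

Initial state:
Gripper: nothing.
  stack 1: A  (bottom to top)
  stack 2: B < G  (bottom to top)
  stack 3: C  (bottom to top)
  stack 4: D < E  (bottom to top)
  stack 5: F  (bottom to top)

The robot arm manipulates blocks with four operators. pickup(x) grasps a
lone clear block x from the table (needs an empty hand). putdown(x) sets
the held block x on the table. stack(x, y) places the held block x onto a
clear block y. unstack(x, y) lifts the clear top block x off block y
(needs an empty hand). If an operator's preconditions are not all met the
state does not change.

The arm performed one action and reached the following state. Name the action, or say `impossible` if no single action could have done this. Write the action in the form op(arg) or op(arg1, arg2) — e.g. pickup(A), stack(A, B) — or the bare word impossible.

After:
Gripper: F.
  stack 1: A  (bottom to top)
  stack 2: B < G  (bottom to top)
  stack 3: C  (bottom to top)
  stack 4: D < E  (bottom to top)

target: towers=[A; B/G; C; D/E] holding=F
         pickup(F) → towers=[A; B/G; C; D/E] holding=F  ← match
     unstack(G, B) → towers=[A; B; C; D/E; F] holding=G
         pickup(A) → towers=[B/G; C; D/E; F] holding=A
     unstack(E, D) → towers=[A; B/G; C; D; F] holding=E
         pickup(C) → towers=[A; B/G; D/E; F] holding=C

pickup(F)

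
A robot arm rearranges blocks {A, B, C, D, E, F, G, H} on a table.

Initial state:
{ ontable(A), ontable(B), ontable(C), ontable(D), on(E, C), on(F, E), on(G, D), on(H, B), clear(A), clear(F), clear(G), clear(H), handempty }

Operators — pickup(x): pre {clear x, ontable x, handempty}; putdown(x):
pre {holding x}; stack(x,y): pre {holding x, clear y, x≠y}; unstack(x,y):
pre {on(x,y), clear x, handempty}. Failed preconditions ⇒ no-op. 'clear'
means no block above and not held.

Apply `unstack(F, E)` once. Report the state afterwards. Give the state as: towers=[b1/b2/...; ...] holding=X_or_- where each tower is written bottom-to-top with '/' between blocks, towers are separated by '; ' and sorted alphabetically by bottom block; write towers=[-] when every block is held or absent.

towers=[A; B/H; C/E; D/G] holding=F

before: towers=[A; B/H; C/E/F; D/G] holding=-
pre[unstack(F, E)]: on(F,E) ✓, clear(F) ✓, handempty ✓
all met → apply unstack(F, E)
after:  towers=[A; B/H; C/E; D/G] holding=F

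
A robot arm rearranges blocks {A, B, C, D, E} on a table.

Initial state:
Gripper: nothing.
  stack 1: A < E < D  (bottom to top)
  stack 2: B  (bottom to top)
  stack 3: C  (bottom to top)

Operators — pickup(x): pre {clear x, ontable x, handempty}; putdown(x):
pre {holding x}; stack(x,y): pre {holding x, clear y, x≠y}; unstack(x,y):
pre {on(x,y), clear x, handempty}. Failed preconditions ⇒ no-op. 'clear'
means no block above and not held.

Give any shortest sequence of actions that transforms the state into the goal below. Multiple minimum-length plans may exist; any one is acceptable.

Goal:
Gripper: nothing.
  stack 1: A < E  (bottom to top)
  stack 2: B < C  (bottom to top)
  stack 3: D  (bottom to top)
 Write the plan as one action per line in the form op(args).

unstack(D, E)
putdown(D)
pickup(C)
stack(C, B)

step 1 (unstack(D, E)): towers=[A/E; B; C] holding=D
step 2 (putdown(D)): towers=[A/E; B; C; D] holding=-
step 3 (pickup(C)): towers=[A/E; B; D] holding=C
step 4 (stack(C, B)): towers=[A/E; B/C; D] holding=-
goal check: towers=[A/E; B/C; D] holding=- — reached (length 4, optimal by BFS)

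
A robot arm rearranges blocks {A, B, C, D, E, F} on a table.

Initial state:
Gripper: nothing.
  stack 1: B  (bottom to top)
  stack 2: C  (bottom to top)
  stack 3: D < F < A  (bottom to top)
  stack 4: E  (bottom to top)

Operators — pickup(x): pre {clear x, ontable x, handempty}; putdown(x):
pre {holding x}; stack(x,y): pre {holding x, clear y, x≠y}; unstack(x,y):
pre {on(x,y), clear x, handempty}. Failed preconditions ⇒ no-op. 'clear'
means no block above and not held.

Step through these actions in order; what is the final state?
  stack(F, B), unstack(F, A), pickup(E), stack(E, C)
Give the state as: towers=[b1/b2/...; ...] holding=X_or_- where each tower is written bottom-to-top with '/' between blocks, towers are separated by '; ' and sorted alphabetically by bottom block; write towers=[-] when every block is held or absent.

step 1 (stack(F, B)) [no-op]: towers=[B; C; D/F/A; E] holding=-
step 2 (unstack(F, A)) [no-op]: towers=[B; C; D/F/A; E] holding=-
step 3 (pickup(E)): towers=[B; C; D/F/A] holding=E
step 4 (stack(E, C)): towers=[B; C/E; D/F/A] holding=-

towers=[B; C/E; D/F/A] holding=-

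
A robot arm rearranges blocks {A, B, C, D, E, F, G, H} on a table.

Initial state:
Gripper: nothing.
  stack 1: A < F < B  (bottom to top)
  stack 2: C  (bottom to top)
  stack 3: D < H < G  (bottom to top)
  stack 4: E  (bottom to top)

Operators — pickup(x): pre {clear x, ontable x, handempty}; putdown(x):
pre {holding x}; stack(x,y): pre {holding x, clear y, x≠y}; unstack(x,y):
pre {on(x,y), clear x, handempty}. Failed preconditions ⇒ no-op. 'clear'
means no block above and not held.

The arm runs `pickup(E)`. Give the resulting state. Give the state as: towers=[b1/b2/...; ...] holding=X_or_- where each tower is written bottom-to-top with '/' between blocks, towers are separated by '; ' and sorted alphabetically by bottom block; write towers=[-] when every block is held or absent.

towers=[A/F/B; C; D/H/G] holding=E

before: towers=[A/F/B; C; D/H/G; E] holding=-
pre[pickup(E)]: clear(E) yes, ontable(E) yes, handempty yes
all met → apply pickup(E)
after:  towers=[A/F/B; C; D/H/G] holding=E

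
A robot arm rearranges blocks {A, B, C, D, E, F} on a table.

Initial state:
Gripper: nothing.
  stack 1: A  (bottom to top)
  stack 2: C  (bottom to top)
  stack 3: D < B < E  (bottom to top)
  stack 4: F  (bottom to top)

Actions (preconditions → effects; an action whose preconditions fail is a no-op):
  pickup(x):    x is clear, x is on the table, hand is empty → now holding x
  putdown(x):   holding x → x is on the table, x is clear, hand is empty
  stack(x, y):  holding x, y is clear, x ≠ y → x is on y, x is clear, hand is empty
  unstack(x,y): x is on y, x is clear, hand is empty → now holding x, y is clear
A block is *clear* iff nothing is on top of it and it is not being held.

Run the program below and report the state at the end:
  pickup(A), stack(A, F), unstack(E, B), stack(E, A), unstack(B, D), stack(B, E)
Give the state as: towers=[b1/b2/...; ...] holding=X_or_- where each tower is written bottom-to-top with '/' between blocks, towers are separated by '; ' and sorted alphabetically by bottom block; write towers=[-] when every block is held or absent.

towers=[C; D; F/A/E/B] holding=-

step 1 (pickup(A)): towers=[C; D/B/E; F] holding=A
step 2 (stack(A, F)): towers=[C; D/B/E; F/A] holding=-
step 3 (unstack(E, B)): towers=[C; D/B; F/A] holding=E
step 4 (stack(E, A)): towers=[C; D/B; F/A/E] holding=-
step 5 (unstack(B, D)): towers=[C; D; F/A/E] holding=B
step 6 (stack(B, E)): towers=[C; D; F/A/E/B] holding=-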